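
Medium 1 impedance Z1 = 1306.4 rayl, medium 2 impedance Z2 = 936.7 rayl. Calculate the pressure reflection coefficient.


Given values:
  Z1 = 1306.4 rayl, Z2 = 936.7 rayl
Formula: R = (Z2 - Z1) / (Z2 + Z1)
Numerator: Z2 - Z1 = 936.7 - 1306.4 = -369.7
Denominator: Z2 + Z1 = 936.7 + 1306.4 = 2243.1
R = -369.7 / 2243.1 = -0.1648

-0.1648


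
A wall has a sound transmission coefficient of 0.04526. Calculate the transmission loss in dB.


Given values:
  tau = 0.04526
Formula: TL = 10 * log10(1 / tau)
Compute 1 / tau = 1 / 0.04526 = 22.0946
Compute log10(22.0946) = 1.344286
TL = 10 * 1.344286 = 13.44

13.44 dB


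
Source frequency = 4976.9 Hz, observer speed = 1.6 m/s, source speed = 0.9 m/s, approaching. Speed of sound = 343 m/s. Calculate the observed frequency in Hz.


Given values:
  f_s = 4976.9 Hz, v_o = 1.6 m/s, v_s = 0.9 m/s
  Direction: approaching
Formula: f_o = f_s * (c + v_o) / (c - v_s)
Numerator: c + v_o = 343 + 1.6 = 344.6
Denominator: c - v_s = 343 - 0.9 = 342.1
f_o = 4976.9 * 344.6 / 342.1 = 5013.27

5013.27 Hz


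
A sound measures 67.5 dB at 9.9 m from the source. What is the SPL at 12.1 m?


Given values:
  SPL1 = 67.5 dB, r1 = 9.9 m, r2 = 12.1 m
Formula: SPL2 = SPL1 - 20 * log10(r2 / r1)
Compute ratio: r2 / r1 = 12.1 / 9.9 = 1.2222
Compute log10: log10(1.2222) = 0.087142
Compute drop: 20 * 0.087142 = 1.7428
SPL2 = 67.5 - 1.7428 = 65.76

65.76 dB


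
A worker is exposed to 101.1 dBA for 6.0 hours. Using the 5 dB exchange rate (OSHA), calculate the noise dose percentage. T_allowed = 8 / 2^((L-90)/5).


Given values:
  L = 101.1 dBA, T = 6.0 hours
Formula: T_allowed = 8 / 2^((L - 90) / 5)
Compute exponent: (101.1 - 90) / 5 = 2.22
Compute 2^(2.22) = 4.658934
T_allowed = 8 / 4.658934 = 1.717131 hours
Dose = (T / T_allowed) * 100
Dose = (6.0 / 1.717131) * 100 = 349.42

349.42 %


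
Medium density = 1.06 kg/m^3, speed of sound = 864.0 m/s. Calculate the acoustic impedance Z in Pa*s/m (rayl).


Given values:
  rho = 1.06 kg/m^3
  c = 864.0 m/s
Formula: Z = rho * c
Z = 1.06 * 864.0
Z = 915.84

915.84 rayl


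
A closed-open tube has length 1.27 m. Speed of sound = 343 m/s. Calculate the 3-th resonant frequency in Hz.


Given values:
  Tube type: closed-open, L = 1.27 m, c = 343 m/s, n = 3
Formula: f_n = (2n - 1) * c / (4 * L)
Compute 2n - 1 = 2*3 - 1 = 5
Compute 4 * L = 4 * 1.27 = 5.08
f = 5 * 343 / 5.08
f = 337.6

337.6 Hz


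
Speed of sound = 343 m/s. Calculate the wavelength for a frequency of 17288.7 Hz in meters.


Given values:
  c = 343 m/s, f = 17288.7 Hz
Formula: lambda = c / f
lambda = 343 / 17288.7
lambda = 0.0198

0.0198 m


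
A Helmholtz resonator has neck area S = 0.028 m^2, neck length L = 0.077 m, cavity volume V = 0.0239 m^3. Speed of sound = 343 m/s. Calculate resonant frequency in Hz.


Given values:
  S = 0.028 m^2, L = 0.077 m, V = 0.0239 m^3, c = 343 m/s
Formula: f = (c / (2*pi)) * sqrt(S / (V * L))
Compute V * L = 0.0239 * 0.077 = 0.0018403
Compute S / (V * L) = 0.028 / 0.0018403 = 15.2149
Compute sqrt(15.2149) = 3.900628
Compute c / (2*pi) = 343 / 6.283185 = 54.590148
f = 54.590148 * 3.900628 = 212.94

212.94 Hz


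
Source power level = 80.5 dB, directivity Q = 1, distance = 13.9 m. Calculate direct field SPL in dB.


Given values:
  Lw = 80.5 dB, Q = 1, r = 13.9 m
Formula: SPL = Lw + 10 * log10(Q / (4 * pi * r^2))
Compute 4 * pi * r^2 = 4 * pi * 13.9^2 = 2427.9485
Compute Q / denom = 1 / 2427.9485 = 0.00041187
Compute 10 * log10(0.00041187) = -33.8524
SPL = 80.5 + (-33.8524) = 46.65

46.65 dB


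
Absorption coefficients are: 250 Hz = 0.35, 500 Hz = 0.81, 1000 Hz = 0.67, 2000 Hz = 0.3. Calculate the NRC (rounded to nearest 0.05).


Given values:
  a_250 = 0.35, a_500 = 0.81
  a_1000 = 0.67, a_2000 = 0.3
Formula: NRC = (a250 + a500 + a1000 + a2000) / 4
Sum = 0.35 + 0.81 + 0.67 + 0.3 = 2.13
NRC = 2.13 / 4 = 0.5325
Rounded to nearest 0.05: 0.55

0.55


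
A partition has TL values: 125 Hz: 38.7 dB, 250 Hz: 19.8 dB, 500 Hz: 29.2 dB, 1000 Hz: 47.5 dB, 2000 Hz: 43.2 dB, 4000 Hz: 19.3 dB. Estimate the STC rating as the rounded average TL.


Given TL values at each frequency:
  125 Hz: 38.7 dB
  250 Hz: 19.8 dB
  500 Hz: 29.2 dB
  1000 Hz: 47.5 dB
  2000 Hz: 43.2 dB
  4000 Hz: 19.3 dB
Formula: STC ~ round(average of TL values)
Sum = 38.7 + 19.8 + 29.2 + 47.5 + 43.2 + 19.3 = 197.7
Average = 197.7 / 6 = 32.95
Rounded: 33

33


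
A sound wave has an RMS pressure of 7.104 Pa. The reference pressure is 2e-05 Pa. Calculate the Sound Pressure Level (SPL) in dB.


Given values:
  p = 7.104 Pa
  p_ref = 2e-05 Pa
Formula: SPL = 20 * log10(p / p_ref)
Compute ratio: p / p_ref = 7.104 / 2e-05 = 355200
Compute log10: log10(355200) = 5.550473
Multiply: SPL = 20 * 5.550473 = 111.01

111.01 dB


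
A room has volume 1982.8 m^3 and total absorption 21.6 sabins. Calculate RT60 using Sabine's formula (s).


Given values:
  V = 1982.8 m^3
  A = 21.6 sabins
Formula: RT60 = 0.161 * V / A
Numerator: 0.161 * 1982.8 = 319.2308
RT60 = 319.2308 / 21.6 = 14.779

14.779 s


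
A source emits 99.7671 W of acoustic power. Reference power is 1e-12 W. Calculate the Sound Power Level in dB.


Given values:
  W = 99.7671 W
  W_ref = 1e-12 W
Formula: SWL = 10 * log10(W / W_ref)
Compute ratio: W / W_ref = 99767100000000
Compute log10: log10(99767100000000) = 13.998987
Multiply: SWL = 10 * 13.998987 = 139.99

139.99 dB


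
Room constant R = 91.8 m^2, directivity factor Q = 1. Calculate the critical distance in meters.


Given values:
  R = 91.8 m^2, Q = 1
Formula: d_c = 0.141 * sqrt(Q * R)
Compute Q * R = 1 * 91.8 = 91.8
Compute sqrt(91.8) = 9.5812
d_c = 0.141 * 9.5812 = 1.351

1.351 m


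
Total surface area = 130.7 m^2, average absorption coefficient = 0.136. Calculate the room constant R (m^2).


Given values:
  S = 130.7 m^2, alpha = 0.136
Formula: R = S * alpha / (1 - alpha)
Numerator: 130.7 * 0.136 = 17.7752
Denominator: 1 - 0.136 = 0.864
R = 17.7752 / 0.864 = 20.57

20.57 m^2


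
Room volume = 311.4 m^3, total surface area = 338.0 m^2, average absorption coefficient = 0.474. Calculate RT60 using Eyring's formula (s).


Given values:
  V = 311.4 m^3, S = 338.0 m^2, alpha = 0.474
Formula: RT60 = 0.161 * V / (-S * ln(1 - alpha))
Compute ln(1 - 0.474) = ln(0.526) = -0.642454
Denominator: -338.0 * -0.642454 = 217.1495
Numerator: 0.161 * 311.4 = 50.1354
RT60 = 50.1354 / 217.1495 = 0.231

0.231 s


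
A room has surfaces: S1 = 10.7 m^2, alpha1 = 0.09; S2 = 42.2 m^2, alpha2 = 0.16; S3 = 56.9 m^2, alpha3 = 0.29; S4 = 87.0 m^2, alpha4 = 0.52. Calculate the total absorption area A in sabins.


Given surfaces:
  Surface 1: 10.7 * 0.09 = 0.963
  Surface 2: 42.2 * 0.16 = 6.752
  Surface 3: 56.9 * 0.29 = 16.501
  Surface 4: 87.0 * 0.52 = 45.24
Formula: A = sum(Si * alpha_i)
A = 0.963 + 6.752 + 16.501 + 45.24
A = 69.46

69.46 sabins


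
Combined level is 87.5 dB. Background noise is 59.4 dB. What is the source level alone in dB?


Given values:
  L_total = 87.5 dB, L_bg = 59.4 dB
Formula: L_source = 10 * log10(10^(L_total/10) - 10^(L_bg/10))
Convert to linear:
  10^(87.5/10) = 562341325.1903
  10^(59.4/10) = 870963.59
Difference: 562341325.1903 - 870963.59 = 561470361.6003
L_source = 10 * log10(561470361.6003) = 87.49

87.49 dB


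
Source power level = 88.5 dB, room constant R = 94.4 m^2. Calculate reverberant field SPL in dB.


Given values:
  Lw = 88.5 dB, R = 94.4 m^2
Formula: SPL = Lw + 10 * log10(4 / R)
Compute 4 / R = 4 / 94.4 = 0.042373
Compute 10 * log10(0.042373) = -13.7291
SPL = 88.5 + (-13.7291) = 74.77

74.77 dB


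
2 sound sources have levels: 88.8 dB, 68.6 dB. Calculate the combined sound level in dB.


Formula: L_total = 10 * log10( sum(10^(Li/10)) )
  Source 1: 10^(88.8/10) = 758577575.0292
  Source 2: 10^(68.6/10) = 7244359.6007
Sum of linear values = 765821934.6299
L_total = 10 * log10(765821934.6299) = 88.84

88.84 dB


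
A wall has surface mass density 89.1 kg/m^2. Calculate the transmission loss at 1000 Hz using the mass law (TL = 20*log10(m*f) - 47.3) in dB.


Given values:
  m = 89.1 kg/m^2, f = 1000 Hz
Formula: TL = 20 * log10(m * f) - 47.3
Compute m * f = 89.1 * 1000 = 89100.0
Compute log10(89100.0) = 4.949878
Compute 20 * 4.949878 = 98.9976
TL = 98.9976 - 47.3 = 51.7

51.7 dB


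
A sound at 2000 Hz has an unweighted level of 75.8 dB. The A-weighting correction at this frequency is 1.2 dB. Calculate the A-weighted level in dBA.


Given values:
  SPL = 75.8 dB
  A-weighting at 2000 Hz = 1.2 dB
Formula: L_A = SPL + A_weight
L_A = 75.8 + (1.2)
L_A = 77.0

77.0 dBA


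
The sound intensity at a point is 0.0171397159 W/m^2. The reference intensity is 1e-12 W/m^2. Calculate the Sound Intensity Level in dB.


Given values:
  I = 0.0171397159 W/m^2
  I_ref = 1e-12 W/m^2
Formula: SIL = 10 * log10(I / I_ref)
Compute ratio: I / I_ref = 17139715900
Compute log10: log10(17139715900) = 10.234004
Multiply: SIL = 10 * 10.234004 = 102.34

102.34 dB


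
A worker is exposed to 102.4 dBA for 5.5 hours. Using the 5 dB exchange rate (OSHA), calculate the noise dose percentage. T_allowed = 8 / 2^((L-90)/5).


Given values:
  L = 102.4 dBA, T = 5.5 hours
Formula: T_allowed = 8 / 2^((L - 90) / 5)
Compute exponent: (102.4 - 90) / 5 = 2.48
Compute 2^(2.48) = 5.578975
T_allowed = 8 / 5.578975 = 1.433955 hours
Dose = (T / T_allowed) * 100
Dose = (5.5 / 1.433955) * 100 = 383.55

383.55 %


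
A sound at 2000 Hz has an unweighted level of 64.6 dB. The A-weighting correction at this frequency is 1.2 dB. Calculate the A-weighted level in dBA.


Given values:
  SPL = 64.6 dB
  A-weighting at 2000 Hz = 1.2 dB
Formula: L_A = SPL + A_weight
L_A = 64.6 + (1.2)
L_A = 65.8

65.8 dBA


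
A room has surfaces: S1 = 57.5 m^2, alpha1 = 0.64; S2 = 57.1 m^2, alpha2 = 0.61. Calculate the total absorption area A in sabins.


Given surfaces:
  Surface 1: 57.5 * 0.64 = 36.8
  Surface 2: 57.1 * 0.61 = 34.831
Formula: A = sum(Si * alpha_i)
A = 36.8 + 34.831
A = 71.63

71.63 sabins


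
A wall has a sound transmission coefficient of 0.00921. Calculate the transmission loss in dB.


Given values:
  tau = 0.00921
Formula: TL = 10 * log10(1 / tau)
Compute 1 / tau = 1 / 0.00921 = 108.5776
Compute log10(108.5776) = 2.03574
TL = 10 * 2.03574 = 20.36

20.36 dB


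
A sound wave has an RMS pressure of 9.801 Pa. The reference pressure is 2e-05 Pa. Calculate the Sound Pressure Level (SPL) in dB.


Given values:
  p = 9.801 Pa
  p_ref = 2e-05 Pa
Formula: SPL = 20 * log10(p / p_ref)
Compute ratio: p / p_ref = 9.801 / 2e-05 = 490050
Compute log10: log10(490050) = 5.69024
Multiply: SPL = 20 * 5.69024 = 113.8

113.8 dB


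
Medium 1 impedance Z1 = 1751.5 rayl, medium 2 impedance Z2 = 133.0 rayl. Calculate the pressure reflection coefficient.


Given values:
  Z1 = 1751.5 rayl, Z2 = 133.0 rayl
Formula: R = (Z2 - Z1) / (Z2 + Z1)
Numerator: Z2 - Z1 = 133.0 - 1751.5 = -1618.5
Denominator: Z2 + Z1 = 133.0 + 1751.5 = 1884.5
R = -1618.5 / 1884.5 = -0.8588

-0.8588


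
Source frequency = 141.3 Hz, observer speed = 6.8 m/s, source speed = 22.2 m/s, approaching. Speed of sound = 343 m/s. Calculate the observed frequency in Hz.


Given values:
  f_s = 141.3 Hz, v_o = 6.8 m/s, v_s = 22.2 m/s
  Direction: approaching
Formula: f_o = f_s * (c + v_o) / (c - v_s)
Numerator: c + v_o = 343 + 6.8 = 349.8
Denominator: c - v_s = 343 - 22.2 = 320.8
f_o = 141.3 * 349.8 / 320.8 = 154.07

154.07 Hz


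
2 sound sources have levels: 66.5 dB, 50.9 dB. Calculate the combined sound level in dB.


Formula: L_total = 10 * log10( sum(10^(Li/10)) )
  Source 1: 10^(66.5/10) = 4466835.9215
  Source 2: 10^(50.9/10) = 123026.8771
Sum of linear values = 4589862.7986
L_total = 10 * log10(4589862.7986) = 66.62

66.62 dB


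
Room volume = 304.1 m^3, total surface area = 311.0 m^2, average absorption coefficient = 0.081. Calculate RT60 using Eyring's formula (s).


Given values:
  V = 304.1 m^3, S = 311.0 m^2, alpha = 0.081
Formula: RT60 = 0.161 * V / (-S * ln(1 - alpha))
Compute ln(1 - 0.081) = ln(0.919) = -0.084469
Denominator: -311.0 * -0.084469 = 26.2699
Numerator: 0.161 * 304.1 = 48.9601
RT60 = 48.9601 / 26.2699 = 1.864

1.864 s


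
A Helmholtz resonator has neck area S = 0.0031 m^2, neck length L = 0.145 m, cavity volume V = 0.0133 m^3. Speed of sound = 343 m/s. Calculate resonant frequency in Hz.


Given values:
  S = 0.0031 m^2, L = 0.145 m, V = 0.0133 m^3, c = 343 m/s
Formula: f = (c / (2*pi)) * sqrt(S / (V * L))
Compute V * L = 0.0133 * 0.145 = 0.0019285
Compute S / (V * L) = 0.0031 / 0.0019285 = 1.6075
Compute sqrt(1.6075) = 1.267872
Compute c / (2*pi) = 343 / 6.283185 = 54.590148
f = 54.590148 * 1.267872 = 69.21

69.21 Hz


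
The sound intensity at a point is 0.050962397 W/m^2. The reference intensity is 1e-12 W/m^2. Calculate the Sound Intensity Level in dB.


Given values:
  I = 0.050962397 W/m^2
  I_ref = 1e-12 W/m^2
Formula: SIL = 10 * log10(I / I_ref)
Compute ratio: I / I_ref = 50962397000
Compute log10: log10(50962397000) = 10.70725
Multiply: SIL = 10 * 10.70725 = 107.07

107.07 dB


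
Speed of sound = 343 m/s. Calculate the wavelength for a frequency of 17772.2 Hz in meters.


Given values:
  c = 343 m/s, f = 17772.2 Hz
Formula: lambda = c / f
lambda = 343 / 17772.2
lambda = 0.0193

0.0193 m


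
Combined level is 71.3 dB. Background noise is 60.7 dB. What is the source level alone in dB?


Given values:
  L_total = 71.3 dB, L_bg = 60.7 dB
Formula: L_source = 10 * log10(10^(L_total/10) - 10^(L_bg/10))
Convert to linear:
  10^(71.3/10) = 13489628.8259
  10^(60.7/10) = 1174897.5549
Difference: 13489628.8259 - 1174897.5549 = 12314731.271
L_source = 10 * log10(12314731.271) = 70.9

70.9 dB


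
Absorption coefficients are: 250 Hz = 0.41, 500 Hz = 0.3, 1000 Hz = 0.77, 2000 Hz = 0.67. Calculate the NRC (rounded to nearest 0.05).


Given values:
  a_250 = 0.41, a_500 = 0.3
  a_1000 = 0.77, a_2000 = 0.67
Formula: NRC = (a250 + a500 + a1000 + a2000) / 4
Sum = 0.41 + 0.3 + 0.77 + 0.67 = 2.15
NRC = 2.15 / 4 = 0.5375
Rounded to nearest 0.05: 0.55

0.55


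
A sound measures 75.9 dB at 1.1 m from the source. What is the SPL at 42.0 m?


Given values:
  SPL1 = 75.9 dB, r1 = 1.1 m, r2 = 42.0 m
Formula: SPL2 = SPL1 - 20 * log10(r2 / r1)
Compute ratio: r2 / r1 = 42.0 / 1.1 = 38.1818
Compute log10: log10(38.1818) = 1.581856
Compute drop: 20 * 1.581856 = 31.6371
SPL2 = 75.9 - 31.6371 = 44.26

44.26 dB


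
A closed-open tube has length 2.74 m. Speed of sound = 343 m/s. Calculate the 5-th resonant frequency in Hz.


Given values:
  Tube type: closed-open, L = 2.74 m, c = 343 m/s, n = 5
Formula: f_n = (2n - 1) * c / (4 * L)
Compute 2n - 1 = 2*5 - 1 = 9
Compute 4 * L = 4 * 2.74 = 10.96
f = 9 * 343 / 10.96
f = 281.66

281.66 Hz


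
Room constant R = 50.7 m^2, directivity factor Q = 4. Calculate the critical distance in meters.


Given values:
  R = 50.7 m^2, Q = 4
Formula: d_c = 0.141 * sqrt(Q * R)
Compute Q * R = 4 * 50.7 = 202.8
Compute sqrt(202.8) = 14.2408
d_c = 0.141 * 14.2408 = 2.008

2.008 m


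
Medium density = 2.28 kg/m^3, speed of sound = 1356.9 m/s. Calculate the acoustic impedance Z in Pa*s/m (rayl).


Given values:
  rho = 2.28 kg/m^3
  c = 1356.9 m/s
Formula: Z = rho * c
Z = 2.28 * 1356.9
Z = 3093.73

3093.73 rayl


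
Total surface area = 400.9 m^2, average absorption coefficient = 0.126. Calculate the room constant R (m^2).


Given values:
  S = 400.9 m^2, alpha = 0.126
Formula: R = S * alpha / (1 - alpha)
Numerator: 400.9 * 0.126 = 50.5134
Denominator: 1 - 0.126 = 0.874
R = 50.5134 / 0.874 = 57.8

57.8 m^2


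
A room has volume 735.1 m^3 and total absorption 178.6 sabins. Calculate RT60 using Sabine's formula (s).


Given values:
  V = 735.1 m^3
  A = 178.6 sabins
Formula: RT60 = 0.161 * V / A
Numerator: 0.161 * 735.1 = 118.3511
RT60 = 118.3511 / 178.6 = 0.663

0.663 s


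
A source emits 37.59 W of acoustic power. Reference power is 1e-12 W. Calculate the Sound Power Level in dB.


Given values:
  W = 37.59 W
  W_ref = 1e-12 W
Formula: SWL = 10 * log10(W / W_ref)
Compute ratio: W / W_ref = 37590000000000
Compute log10: log10(37590000000000) = 13.575072
Multiply: SWL = 10 * 13.575072 = 135.75

135.75 dB


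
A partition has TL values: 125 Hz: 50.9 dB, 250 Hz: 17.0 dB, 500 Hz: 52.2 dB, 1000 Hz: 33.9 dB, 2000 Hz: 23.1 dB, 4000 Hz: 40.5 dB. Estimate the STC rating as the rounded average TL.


Given TL values at each frequency:
  125 Hz: 50.9 dB
  250 Hz: 17.0 dB
  500 Hz: 52.2 dB
  1000 Hz: 33.9 dB
  2000 Hz: 23.1 dB
  4000 Hz: 40.5 dB
Formula: STC ~ round(average of TL values)
Sum = 50.9 + 17.0 + 52.2 + 33.9 + 23.1 + 40.5 = 217.6
Average = 217.6 / 6 = 36.27
Rounded: 36

36


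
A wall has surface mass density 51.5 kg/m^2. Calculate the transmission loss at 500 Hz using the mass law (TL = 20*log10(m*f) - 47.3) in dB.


Given values:
  m = 51.5 kg/m^2, f = 500 Hz
Formula: TL = 20 * log10(m * f) - 47.3
Compute m * f = 51.5 * 500 = 25750.0
Compute log10(25750.0) = 4.410777
Compute 20 * 4.410777 = 88.2155
TL = 88.2155 - 47.3 = 40.92

40.92 dB


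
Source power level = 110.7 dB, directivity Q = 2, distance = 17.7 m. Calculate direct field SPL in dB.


Given values:
  Lw = 110.7 dB, Q = 2, r = 17.7 m
Formula: SPL = Lw + 10 * log10(Q / (4 * pi * r^2))
Compute 4 * pi * r^2 = 4 * pi * 17.7^2 = 3936.9182
Compute Q / denom = 2 / 3936.9182 = 0.00050801
Compute 10 * log10(0.00050801) = -32.9413
SPL = 110.7 + (-32.9413) = 77.76

77.76 dB


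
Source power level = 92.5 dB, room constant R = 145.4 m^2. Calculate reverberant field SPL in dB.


Given values:
  Lw = 92.5 dB, R = 145.4 m^2
Formula: SPL = Lw + 10 * log10(4 / R)
Compute 4 / R = 4 / 145.4 = 0.02751
Compute 10 * log10(0.02751) = -15.6051
SPL = 92.5 + (-15.6051) = 76.89

76.89 dB


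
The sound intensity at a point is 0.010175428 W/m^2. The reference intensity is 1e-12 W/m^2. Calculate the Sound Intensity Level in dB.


Given values:
  I = 0.010175428 W/m^2
  I_ref = 1e-12 W/m^2
Formula: SIL = 10 * log10(I / I_ref)
Compute ratio: I / I_ref = 10175428000
Compute log10: log10(10175428000) = 10.007553
Multiply: SIL = 10 * 10.007553 = 100.08

100.08 dB


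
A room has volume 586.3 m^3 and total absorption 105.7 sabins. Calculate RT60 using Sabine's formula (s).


Given values:
  V = 586.3 m^3
  A = 105.7 sabins
Formula: RT60 = 0.161 * V / A
Numerator: 0.161 * 586.3 = 94.3943
RT60 = 94.3943 / 105.7 = 0.893

0.893 s


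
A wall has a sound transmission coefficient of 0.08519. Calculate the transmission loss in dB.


Given values:
  tau = 0.08519
Formula: TL = 10 * log10(1 / tau)
Compute 1 / tau = 1 / 0.08519 = 11.7385
Compute log10(11.7385) = 1.069613
TL = 10 * 1.069613 = 10.7

10.7 dB


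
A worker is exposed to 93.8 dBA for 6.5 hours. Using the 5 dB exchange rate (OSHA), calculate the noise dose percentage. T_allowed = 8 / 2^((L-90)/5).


Given values:
  L = 93.8 dBA, T = 6.5 hours
Formula: T_allowed = 8 / 2^((L - 90) / 5)
Compute exponent: (93.8 - 90) / 5 = 0.76
Compute 2^(0.76) = 1.693491
T_allowed = 8 / 1.693491 = 4.72397 hours
Dose = (T / T_allowed) * 100
Dose = (6.5 / 4.72397) * 100 = 137.6

137.6 %


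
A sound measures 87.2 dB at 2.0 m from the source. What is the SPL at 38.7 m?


Given values:
  SPL1 = 87.2 dB, r1 = 2.0 m, r2 = 38.7 m
Formula: SPL2 = SPL1 - 20 * log10(r2 / r1)
Compute ratio: r2 / r1 = 38.7 / 2.0 = 19.35
Compute log10: log10(19.35) = 1.286681
Compute drop: 20 * 1.286681 = 25.7336
SPL2 = 87.2 - 25.7336 = 61.47

61.47 dB


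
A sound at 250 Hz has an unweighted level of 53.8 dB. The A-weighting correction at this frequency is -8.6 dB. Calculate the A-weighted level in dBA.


Given values:
  SPL = 53.8 dB
  A-weighting at 250 Hz = -8.6 dB
Formula: L_A = SPL + A_weight
L_A = 53.8 + (-8.6)
L_A = 45.2

45.2 dBA


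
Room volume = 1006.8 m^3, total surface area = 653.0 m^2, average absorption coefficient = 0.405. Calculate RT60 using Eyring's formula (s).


Given values:
  V = 1006.8 m^3, S = 653.0 m^2, alpha = 0.405
Formula: RT60 = 0.161 * V / (-S * ln(1 - alpha))
Compute ln(1 - 0.405) = ln(0.595) = -0.519194
Denominator: -653.0 * -0.519194 = 339.0337
Numerator: 0.161 * 1006.8 = 162.0948
RT60 = 162.0948 / 339.0337 = 0.478

0.478 s


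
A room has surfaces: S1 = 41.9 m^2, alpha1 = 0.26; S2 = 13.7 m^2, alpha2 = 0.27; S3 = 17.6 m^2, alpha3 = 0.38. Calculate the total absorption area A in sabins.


Given surfaces:
  Surface 1: 41.9 * 0.26 = 10.894
  Surface 2: 13.7 * 0.27 = 3.699
  Surface 3: 17.6 * 0.38 = 6.688
Formula: A = sum(Si * alpha_i)
A = 10.894 + 3.699 + 6.688
A = 21.28

21.28 sabins


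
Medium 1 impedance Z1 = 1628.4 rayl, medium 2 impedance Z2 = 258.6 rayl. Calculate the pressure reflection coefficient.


Given values:
  Z1 = 1628.4 rayl, Z2 = 258.6 rayl
Formula: R = (Z2 - Z1) / (Z2 + Z1)
Numerator: Z2 - Z1 = 258.6 - 1628.4 = -1369.8
Denominator: Z2 + Z1 = 258.6 + 1628.4 = 1887.0
R = -1369.8 / 1887.0 = -0.7259

-0.7259


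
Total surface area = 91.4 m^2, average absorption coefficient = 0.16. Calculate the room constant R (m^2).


Given values:
  S = 91.4 m^2, alpha = 0.16
Formula: R = S * alpha / (1 - alpha)
Numerator: 91.4 * 0.16 = 14.624
Denominator: 1 - 0.16 = 0.84
R = 14.624 / 0.84 = 17.41

17.41 m^2


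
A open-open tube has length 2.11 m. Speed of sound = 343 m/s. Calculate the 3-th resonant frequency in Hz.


Given values:
  Tube type: open-open, L = 2.11 m, c = 343 m/s, n = 3
Formula: f_n = n * c / (2 * L)
Compute 2 * L = 2 * 2.11 = 4.22
f = 3 * 343 / 4.22
f = 243.84

243.84 Hz


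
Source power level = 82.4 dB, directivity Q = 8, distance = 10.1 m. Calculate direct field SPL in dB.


Given values:
  Lw = 82.4 dB, Q = 8, r = 10.1 m
Formula: SPL = Lw + 10 * log10(Q / (4 * pi * r^2))
Compute 4 * pi * r^2 = 4 * pi * 10.1^2 = 1281.8955
Compute Q / denom = 8 / 1281.8955 = 0.00624076
Compute 10 * log10(0.00624076) = -22.0476
SPL = 82.4 + (-22.0476) = 60.35

60.35 dB


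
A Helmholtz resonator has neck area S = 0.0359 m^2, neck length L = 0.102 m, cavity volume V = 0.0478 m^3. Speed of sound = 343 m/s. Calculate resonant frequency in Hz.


Given values:
  S = 0.0359 m^2, L = 0.102 m, V = 0.0478 m^3, c = 343 m/s
Formula: f = (c / (2*pi)) * sqrt(S / (V * L))
Compute V * L = 0.0478 * 0.102 = 0.0048756
Compute S / (V * L) = 0.0359 / 0.0048756 = 7.3632
Compute sqrt(7.3632) = 2.713522
Compute c / (2*pi) = 343 / 6.283185 = 54.590148
f = 54.590148 * 2.713522 = 148.13

148.13 Hz


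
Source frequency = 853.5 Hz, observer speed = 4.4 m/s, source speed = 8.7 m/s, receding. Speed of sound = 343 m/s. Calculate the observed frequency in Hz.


Given values:
  f_s = 853.5 Hz, v_o = 4.4 m/s, v_s = 8.7 m/s
  Direction: receding
Formula: f_o = f_s * (c - v_o) / (c + v_s)
Numerator: c - v_o = 343 - 4.4 = 338.6
Denominator: c + v_s = 343 + 8.7 = 351.7
f_o = 853.5 * 338.6 / 351.7 = 821.71

821.71 Hz


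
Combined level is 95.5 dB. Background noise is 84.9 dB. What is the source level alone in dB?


Given values:
  L_total = 95.5 dB, L_bg = 84.9 dB
Formula: L_source = 10 * log10(10^(L_total/10) - 10^(L_bg/10))
Convert to linear:
  10^(95.5/10) = 3548133892.3358
  10^(84.9/10) = 309029543.2514
Difference: 3548133892.3358 - 309029543.2514 = 3239104349.0844
L_source = 10 * log10(3239104349.0844) = 95.1

95.1 dB


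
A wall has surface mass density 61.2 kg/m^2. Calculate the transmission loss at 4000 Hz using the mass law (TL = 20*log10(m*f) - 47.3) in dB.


Given values:
  m = 61.2 kg/m^2, f = 4000 Hz
Formula: TL = 20 * log10(m * f) - 47.3
Compute m * f = 61.2 * 4000 = 244800.0
Compute log10(244800.0) = 5.388811
Compute 20 * 5.388811 = 107.7762
TL = 107.7762 - 47.3 = 60.48

60.48 dB


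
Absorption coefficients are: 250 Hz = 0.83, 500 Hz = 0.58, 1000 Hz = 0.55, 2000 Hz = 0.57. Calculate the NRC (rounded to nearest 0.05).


Given values:
  a_250 = 0.83, a_500 = 0.58
  a_1000 = 0.55, a_2000 = 0.57
Formula: NRC = (a250 + a500 + a1000 + a2000) / 4
Sum = 0.83 + 0.58 + 0.55 + 0.57 = 2.53
NRC = 2.53 / 4 = 0.6325
Rounded to nearest 0.05: 0.65

0.65


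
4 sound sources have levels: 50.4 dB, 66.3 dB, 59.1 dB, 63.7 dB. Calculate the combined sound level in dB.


Formula: L_total = 10 * log10( sum(10^(Li/10)) )
  Source 1: 10^(50.4/10) = 109647.8196
  Source 2: 10^(66.3/10) = 4265795.188
  Source 3: 10^(59.1/10) = 812830.5162
  Source 4: 10^(63.7/10) = 2344228.8153
Sum of linear values = 7532502.3391
L_total = 10 * log10(7532502.3391) = 68.77

68.77 dB


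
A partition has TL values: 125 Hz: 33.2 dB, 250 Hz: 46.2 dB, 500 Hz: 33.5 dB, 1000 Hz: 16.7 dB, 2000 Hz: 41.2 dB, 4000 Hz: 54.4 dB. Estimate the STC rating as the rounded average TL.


Given TL values at each frequency:
  125 Hz: 33.2 dB
  250 Hz: 46.2 dB
  500 Hz: 33.5 dB
  1000 Hz: 16.7 dB
  2000 Hz: 41.2 dB
  4000 Hz: 54.4 dB
Formula: STC ~ round(average of TL values)
Sum = 33.2 + 46.2 + 33.5 + 16.7 + 41.2 + 54.4 = 225.2
Average = 225.2 / 6 = 37.53
Rounded: 38

38


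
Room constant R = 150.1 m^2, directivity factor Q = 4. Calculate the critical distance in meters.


Given values:
  R = 150.1 m^2, Q = 4
Formula: d_c = 0.141 * sqrt(Q * R)
Compute Q * R = 4 * 150.1 = 600.4
Compute sqrt(600.4) = 24.5031
d_c = 0.141 * 24.5031 = 3.455

3.455 m


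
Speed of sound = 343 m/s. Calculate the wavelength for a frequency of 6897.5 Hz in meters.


Given values:
  c = 343 m/s, f = 6897.5 Hz
Formula: lambda = c / f
lambda = 343 / 6897.5
lambda = 0.0497

0.0497 m


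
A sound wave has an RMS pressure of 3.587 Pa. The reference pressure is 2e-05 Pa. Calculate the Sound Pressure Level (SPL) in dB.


Given values:
  p = 3.587 Pa
  p_ref = 2e-05 Pa
Formula: SPL = 20 * log10(p / p_ref)
Compute ratio: p / p_ref = 3.587 / 2e-05 = 179350
Compute log10: log10(179350) = 5.253701
Multiply: SPL = 20 * 5.253701 = 105.07

105.07 dB


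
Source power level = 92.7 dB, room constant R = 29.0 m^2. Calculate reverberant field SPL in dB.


Given values:
  Lw = 92.7 dB, R = 29.0 m^2
Formula: SPL = Lw + 10 * log10(4 / R)
Compute 4 / R = 4 / 29.0 = 0.137931
Compute 10 * log10(0.137931) = -8.6034
SPL = 92.7 + (-8.6034) = 84.1

84.1 dB


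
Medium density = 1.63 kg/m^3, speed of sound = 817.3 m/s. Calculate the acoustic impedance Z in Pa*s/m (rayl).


Given values:
  rho = 1.63 kg/m^3
  c = 817.3 m/s
Formula: Z = rho * c
Z = 1.63 * 817.3
Z = 1332.2

1332.2 rayl


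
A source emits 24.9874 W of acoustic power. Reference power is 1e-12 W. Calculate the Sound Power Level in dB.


Given values:
  W = 24.9874 W
  W_ref = 1e-12 W
Formula: SWL = 10 * log10(W / W_ref)
Compute ratio: W / W_ref = 24987400000000
Compute log10: log10(24987400000000) = 13.397721
Multiply: SWL = 10 * 13.397721 = 133.98

133.98 dB


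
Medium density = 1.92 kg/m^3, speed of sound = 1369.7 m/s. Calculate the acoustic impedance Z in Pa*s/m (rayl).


Given values:
  rho = 1.92 kg/m^3
  c = 1369.7 m/s
Formula: Z = rho * c
Z = 1.92 * 1369.7
Z = 2629.82

2629.82 rayl


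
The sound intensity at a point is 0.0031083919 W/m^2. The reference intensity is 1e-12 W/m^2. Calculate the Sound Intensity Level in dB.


Given values:
  I = 0.0031083919 W/m^2
  I_ref = 1e-12 W/m^2
Formula: SIL = 10 * log10(I / I_ref)
Compute ratio: I / I_ref = 3108391900
Compute log10: log10(3108391900) = 9.492536
Multiply: SIL = 10 * 9.492536 = 94.93

94.93 dB


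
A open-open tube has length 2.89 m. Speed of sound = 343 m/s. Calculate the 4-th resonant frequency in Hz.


Given values:
  Tube type: open-open, L = 2.89 m, c = 343 m/s, n = 4
Formula: f_n = n * c / (2 * L)
Compute 2 * L = 2 * 2.89 = 5.78
f = 4 * 343 / 5.78
f = 237.37

237.37 Hz


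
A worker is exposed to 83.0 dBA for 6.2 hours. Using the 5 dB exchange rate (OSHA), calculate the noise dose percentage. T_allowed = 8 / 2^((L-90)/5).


Given values:
  L = 83.0 dBA, T = 6.2 hours
Formula: T_allowed = 8 / 2^((L - 90) / 5)
Compute exponent: (83.0 - 90) / 5 = -1.4
Compute 2^(-1.4) = 0.378929
T_allowed = 8 / 0.378929 = 21.112134 hours
Dose = (T / T_allowed) * 100
Dose = (6.2 / 21.112134) * 100 = 29.37

29.37 %


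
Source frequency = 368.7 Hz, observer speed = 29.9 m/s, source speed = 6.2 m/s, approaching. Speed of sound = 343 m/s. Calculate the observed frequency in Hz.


Given values:
  f_s = 368.7 Hz, v_o = 29.9 m/s, v_s = 6.2 m/s
  Direction: approaching
Formula: f_o = f_s * (c + v_o) / (c - v_s)
Numerator: c + v_o = 343 + 29.9 = 372.9
Denominator: c - v_s = 343 - 6.2 = 336.8
f_o = 368.7 * 372.9 / 336.8 = 408.22

408.22 Hz


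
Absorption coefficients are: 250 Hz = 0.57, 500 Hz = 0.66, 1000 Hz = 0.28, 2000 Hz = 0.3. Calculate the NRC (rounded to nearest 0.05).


Given values:
  a_250 = 0.57, a_500 = 0.66
  a_1000 = 0.28, a_2000 = 0.3
Formula: NRC = (a250 + a500 + a1000 + a2000) / 4
Sum = 0.57 + 0.66 + 0.28 + 0.3 = 1.81
NRC = 1.81 / 4 = 0.4525
Rounded to nearest 0.05: 0.45

0.45


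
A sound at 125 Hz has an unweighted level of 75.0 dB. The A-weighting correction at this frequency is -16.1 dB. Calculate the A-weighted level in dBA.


Given values:
  SPL = 75.0 dB
  A-weighting at 125 Hz = -16.1 dB
Formula: L_A = SPL + A_weight
L_A = 75.0 + (-16.1)
L_A = 58.9

58.9 dBA


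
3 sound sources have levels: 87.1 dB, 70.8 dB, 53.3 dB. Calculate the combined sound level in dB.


Formula: L_total = 10 * log10( sum(10^(Li/10)) )
  Source 1: 10^(87.1/10) = 512861383.9914
  Source 2: 10^(70.8/10) = 12022644.3462
  Source 3: 10^(53.3/10) = 213796.209
Sum of linear values = 525097824.5466
L_total = 10 * log10(525097824.5466) = 87.2

87.2 dB


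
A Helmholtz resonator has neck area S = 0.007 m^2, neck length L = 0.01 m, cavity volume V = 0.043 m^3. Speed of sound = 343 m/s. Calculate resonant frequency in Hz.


Given values:
  S = 0.007 m^2, L = 0.01 m, V = 0.043 m^3, c = 343 m/s
Formula: f = (c / (2*pi)) * sqrt(S / (V * L))
Compute V * L = 0.043 * 0.01 = 0.00043
Compute S / (V * L) = 0.007 / 0.00043 = 16.2791
Compute sqrt(16.2791) = 4.034737
Compute c / (2*pi) = 343 / 6.283185 = 54.590148
f = 54.590148 * 4.034737 = 220.26

220.26 Hz


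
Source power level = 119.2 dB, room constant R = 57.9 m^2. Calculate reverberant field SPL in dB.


Given values:
  Lw = 119.2 dB, R = 57.9 m^2
Formula: SPL = Lw + 10 * log10(4 / R)
Compute 4 / R = 4 / 57.9 = 0.069085
Compute 10 * log10(0.069085) = -11.6062
SPL = 119.2 + (-11.6062) = 107.59

107.59 dB


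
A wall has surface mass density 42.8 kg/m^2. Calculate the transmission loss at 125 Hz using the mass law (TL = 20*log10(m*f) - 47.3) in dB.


Given values:
  m = 42.8 kg/m^2, f = 125 Hz
Formula: TL = 20 * log10(m * f) - 47.3
Compute m * f = 42.8 * 125 = 5350.0
Compute log10(5350.0) = 3.728354
Compute 20 * 3.728354 = 74.5671
TL = 74.5671 - 47.3 = 27.27

27.27 dB


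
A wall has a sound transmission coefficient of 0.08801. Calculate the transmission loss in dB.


Given values:
  tau = 0.08801
Formula: TL = 10 * log10(1 / tau)
Compute 1 / tau = 1 / 0.08801 = 11.3623
Compute log10(11.3623) = 1.055466
TL = 10 * 1.055466 = 10.55

10.55 dB


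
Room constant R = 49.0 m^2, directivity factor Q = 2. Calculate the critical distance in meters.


Given values:
  R = 49.0 m^2, Q = 2
Formula: d_c = 0.141 * sqrt(Q * R)
Compute Q * R = 2 * 49.0 = 98.0
Compute sqrt(98.0) = 9.8995
d_c = 0.141 * 9.8995 = 1.396

1.396 m


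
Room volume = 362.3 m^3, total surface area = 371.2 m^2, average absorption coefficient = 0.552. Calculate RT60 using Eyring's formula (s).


Given values:
  V = 362.3 m^3, S = 371.2 m^2, alpha = 0.552
Formula: RT60 = 0.161 * V / (-S * ln(1 - alpha))
Compute ln(1 - 0.552) = ln(0.448) = -0.802962
Denominator: -371.2 * -0.802962 = 298.0595
Numerator: 0.161 * 362.3 = 58.3303
RT60 = 58.3303 / 298.0595 = 0.196

0.196 s


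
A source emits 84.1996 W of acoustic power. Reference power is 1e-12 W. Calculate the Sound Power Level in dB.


Given values:
  W = 84.1996 W
  W_ref = 1e-12 W
Formula: SWL = 10 * log10(W / W_ref)
Compute ratio: W / W_ref = 84199600000000
Compute log10: log10(84199600000000) = 13.92531
Multiply: SWL = 10 * 13.92531 = 139.25

139.25 dB


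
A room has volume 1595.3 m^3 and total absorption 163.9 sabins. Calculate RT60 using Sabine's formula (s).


Given values:
  V = 1595.3 m^3
  A = 163.9 sabins
Formula: RT60 = 0.161 * V / A
Numerator: 0.161 * 1595.3 = 256.8433
RT60 = 256.8433 / 163.9 = 1.567

1.567 s


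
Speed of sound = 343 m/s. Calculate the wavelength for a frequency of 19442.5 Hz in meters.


Given values:
  c = 343 m/s, f = 19442.5 Hz
Formula: lambda = c / f
lambda = 343 / 19442.5
lambda = 0.0176

0.0176 m


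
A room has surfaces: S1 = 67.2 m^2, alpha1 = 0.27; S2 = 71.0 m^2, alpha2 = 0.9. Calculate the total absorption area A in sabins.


Given surfaces:
  Surface 1: 67.2 * 0.27 = 18.144
  Surface 2: 71.0 * 0.9 = 63.9
Formula: A = sum(Si * alpha_i)
A = 18.144 + 63.9
A = 82.04

82.04 sabins


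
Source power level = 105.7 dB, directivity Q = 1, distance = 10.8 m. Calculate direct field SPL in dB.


Given values:
  Lw = 105.7 dB, Q = 1, r = 10.8 m
Formula: SPL = Lw + 10 * log10(Q / (4 * pi * r^2))
Compute 4 * pi * r^2 = 4 * pi * 10.8^2 = 1465.7415
Compute Q / denom = 1 / 1465.7415 = 0.00068225
Compute 10 * log10(0.00068225) = -31.6606
SPL = 105.7 + (-31.6606) = 74.04

74.04 dB


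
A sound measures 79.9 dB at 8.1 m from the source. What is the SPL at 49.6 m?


Given values:
  SPL1 = 79.9 dB, r1 = 8.1 m, r2 = 49.6 m
Formula: SPL2 = SPL1 - 20 * log10(r2 / r1)
Compute ratio: r2 / r1 = 49.6 / 8.1 = 6.1235
Compute log10: log10(6.1235) = 0.787
Compute drop: 20 * 0.787 = 15.74
SPL2 = 79.9 - 15.74 = 64.16

64.16 dB


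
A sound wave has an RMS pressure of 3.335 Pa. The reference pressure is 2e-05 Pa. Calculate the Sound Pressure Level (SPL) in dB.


Given values:
  p = 3.335 Pa
  p_ref = 2e-05 Pa
Formula: SPL = 20 * log10(p / p_ref)
Compute ratio: p / p_ref = 3.335 / 2e-05 = 166750
Compute log10: log10(166750) = 5.222066
Multiply: SPL = 20 * 5.222066 = 104.44

104.44 dB


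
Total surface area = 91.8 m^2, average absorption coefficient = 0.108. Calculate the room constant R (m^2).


Given values:
  S = 91.8 m^2, alpha = 0.108
Formula: R = S * alpha / (1 - alpha)
Numerator: 91.8 * 0.108 = 9.9144
Denominator: 1 - 0.108 = 0.892
R = 9.9144 / 0.892 = 11.11

11.11 m^2


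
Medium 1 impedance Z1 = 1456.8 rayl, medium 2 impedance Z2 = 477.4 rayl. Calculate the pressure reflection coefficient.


Given values:
  Z1 = 1456.8 rayl, Z2 = 477.4 rayl
Formula: R = (Z2 - Z1) / (Z2 + Z1)
Numerator: Z2 - Z1 = 477.4 - 1456.8 = -979.4
Denominator: Z2 + Z1 = 477.4 + 1456.8 = 1934.2
R = -979.4 / 1934.2 = -0.5064

-0.5064


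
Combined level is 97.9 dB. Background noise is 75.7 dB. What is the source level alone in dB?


Given values:
  L_total = 97.9 dB, L_bg = 75.7 dB
Formula: L_source = 10 * log10(10^(L_total/10) - 10^(L_bg/10))
Convert to linear:
  10^(97.9/10) = 6165950018.6148
  10^(75.7/10) = 37153522.9097
Difference: 6165950018.6148 - 37153522.9097 = 6128796495.7051
L_source = 10 * log10(6128796495.7051) = 97.87

97.87 dB


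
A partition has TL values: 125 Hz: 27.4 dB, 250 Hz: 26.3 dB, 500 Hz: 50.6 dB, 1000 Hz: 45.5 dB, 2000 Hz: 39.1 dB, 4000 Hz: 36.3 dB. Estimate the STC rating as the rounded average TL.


Given TL values at each frequency:
  125 Hz: 27.4 dB
  250 Hz: 26.3 dB
  500 Hz: 50.6 dB
  1000 Hz: 45.5 dB
  2000 Hz: 39.1 dB
  4000 Hz: 36.3 dB
Formula: STC ~ round(average of TL values)
Sum = 27.4 + 26.3 + 50.6 + 45.5 + 39.1 + 36.3 = 225.2
Average = 225.2 / 6 = 37.53
Rounded: 38

38


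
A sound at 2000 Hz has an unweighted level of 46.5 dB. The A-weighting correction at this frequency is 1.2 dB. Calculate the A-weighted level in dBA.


Given values:
  SPL = 46.5 dB
  A-weighting at 2000 Hz = 1.2 dB
Formula: L_A = SPL + A_weight
L_A = 46.5 + (1.2)
L_A = 47.7

47.7 dBA


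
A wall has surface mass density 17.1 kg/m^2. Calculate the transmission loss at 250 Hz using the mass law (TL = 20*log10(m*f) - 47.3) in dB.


Given values:
  m = 17.1 kg/m^2, f = 250 Hz
Formula: TL = 20 * log10(m * f) - 47.3
Compute m * f = 17.1 * 250 = 4275.0
Compute log10(4275.0) = 3.630936
Compute 20 * 3.630936 = 72.6187
TL = 72.6187 - 47.3 = 25.32

25.32 dB


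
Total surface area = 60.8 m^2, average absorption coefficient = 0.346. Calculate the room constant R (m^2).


Given values:
  S = 60.8 m^2, alpha = 0.346
Formula: R = S * alpha / (1 - alpha)
Numerator: 60.8 * 0.346 = 21.0368
Denominator: 1 - 0.346 = 0.654
R = 21.0368 / 0.654 = 32.17

32.17 m^2


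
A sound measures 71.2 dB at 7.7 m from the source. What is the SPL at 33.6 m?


Given values:
  SPL1 = 71.2 dB, r1 = 7.7 m, r2 = 33.6 m
Formula: SPL2 = SPL1 - 20 * log10(r2 / r1)
Compute ratio: r2 / r1 = 33.6 / 7.7 = 4.3636
Compute log10: log10(4.3636) = 0.639845
Compute drop: 20 * 0.639845 = 12.7969
SPL2 = 71.2 - 12.7969 = 58.4

58.4 dB


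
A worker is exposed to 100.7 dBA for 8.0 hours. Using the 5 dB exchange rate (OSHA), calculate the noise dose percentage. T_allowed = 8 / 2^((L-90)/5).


Given values:
  L = 100.7 dBA, T = 8.0 hours
Formula: T_allowed = 8 / 2^((L - 90) / 5)
Compute exponent: (100.7 - 90) / 5 = 2.14
Compute 2^(2.14) = 4.40762
T_allowed = 8 / 4.40762 = 1.815039 hours
Dose = (T / T_allowed) * 100
Dose = (8.0 / 1.815039) * 100 = 440.76

440.76 %


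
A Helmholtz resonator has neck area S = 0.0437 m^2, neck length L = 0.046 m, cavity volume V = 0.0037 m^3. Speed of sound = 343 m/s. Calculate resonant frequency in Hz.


Given values:
  S = 0.0437 m^2, L = 0.046 m, V = 0.0037 m^3, c = 343 m/s
Formula: f = (c / (2*pi)) * sqrt(S / (V * L))
Compute V * L = 0.0037 * 0.046 = 0.0001702
Compute S / (V * L) = 0.0437 / 0.0001702 = 256.7568
Compute sqrt(256.7568) = 16.023633
Compute c / (2*pi) = 343 / 6.283185 = 54.590148
f = 54.590148 * 16.023633 = 874.73

874.73 Hz


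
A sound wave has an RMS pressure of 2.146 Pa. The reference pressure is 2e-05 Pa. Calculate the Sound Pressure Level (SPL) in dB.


Given values:
  p = 2.146 Pa
  p_ref = 2e-05 Pa
Formula: SPL = 20 * log10(p / p_ref)
Compute ratio: p / p_ref = 2.146 / 2e-05 = 107300
Compute log10: log10(107300) = 5.0306
Multiply: SPL = 20 * 5.0306 = 100.61

100.61 dB


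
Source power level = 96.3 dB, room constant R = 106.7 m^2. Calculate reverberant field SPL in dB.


Given values:
  Lw = 96.3 dB, R = 106.7 m^2
Formula: SPL = Lw + 10 * log10(4 / R)
Compute 4 / R = 4 / 106.7 = 0.037488
Compute 10 * log10(0.037488) = -14.2611
SPL = 96.3 + (-14.2611) = 82.04

82.04 dB


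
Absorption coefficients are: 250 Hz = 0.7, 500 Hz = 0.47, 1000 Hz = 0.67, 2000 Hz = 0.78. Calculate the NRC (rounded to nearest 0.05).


Given values:
  a_250 = 0.7, a_500 = 0.47
  a_1000 = 0.67, a_2000 = 0.78
Formula: NRC = (a250 + a500 + a1000 + a2000) / 4
Sum = 0.7 + 0.47 + 0.67 + 0.78 = 2.62
NRC = 2.62 / 4 = 0.655
Rounded to nearest 0.05: 0.65

0.65


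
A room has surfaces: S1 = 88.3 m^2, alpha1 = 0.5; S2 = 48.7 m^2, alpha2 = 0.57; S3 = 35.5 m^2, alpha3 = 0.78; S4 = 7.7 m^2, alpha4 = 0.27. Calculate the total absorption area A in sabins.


Given surfaces:
  Surface 1: 88.3 * 0.5 = 44.15
  Surface 2: 48.7 * 0.57 = 27.759
  Surface 3: 35.5 * 0.78 = 27.69
  Surface 4: 7.7 * 0.27 = 2.079
Formula: A = sum(Si * alpha_i)
A = 44.15 + 27.759 + 27.69 + 2.079
A = 101.68

101.68 sabins


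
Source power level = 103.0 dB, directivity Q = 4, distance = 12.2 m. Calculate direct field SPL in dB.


Given values:
  Lw = 103.0 dB, Q = 4, r = 12.2 m
Formula: SPL = Lw + 10 * log10(Q / (4 * pi * r^2))
Compute 4 * pi * r^2 = 4 * pi * 12.2^2 = 1870.3786
Compute Q / denom = 4 / 1870.3786 = 0.0021386
Compute 10 * log10(0.0021386) = -26.6987
SPL = 103.0 + (-26.6987) = 76.3

76.3 dB


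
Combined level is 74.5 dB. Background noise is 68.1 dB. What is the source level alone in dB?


Given values:
  L_total = 74.5 dB, L_bg = 68.1 dB
Formula: L_source = 10 * log10(10^(L_total/10) - 10^(L_bg/10))
Convert to linear:
  10^(74.5/10) = 28183829.3126
  10^(68.1/10) = 6456542.2903
Difference: 28183829.3126 - 6456542.2903 = 21727287.0223
L_source = 10 * log10(21727287.0223) = 73.37

73.37 dB


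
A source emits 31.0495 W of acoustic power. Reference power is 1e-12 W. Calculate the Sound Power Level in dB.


Given values:
  W = 31.0495 W
  W_ref = 1e-12 W
Formula: SWL = 10 * log10(W / W_ref)
Compute ratio: W / W_ref = 31049500000000
Compute log10: log10(31049500000000) = 13.492055
Multiply: SWL = 10 * 13.492055 = 134.92

134.92 dB
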